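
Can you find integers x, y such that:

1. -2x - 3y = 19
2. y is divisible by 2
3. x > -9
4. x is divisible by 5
No

A contradictory subset is {-2x - 3y = 19, y is divisible by 2}. No integer assignment can satisfy these jointly:

  - -2x - 3y = 19: is a linear equation tying the variables together
  - y is divisible by 2: restricts y to multiples of 2

Modular obstruction: writing y = 2y', every remaining term of the linear equation is divisible by 2, so the left side is ≡ 0 (mod 2); but the right side 19 ≡ 1 (mod 2). No integers can satisfy it.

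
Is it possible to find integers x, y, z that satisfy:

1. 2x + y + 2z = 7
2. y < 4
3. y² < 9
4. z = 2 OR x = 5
Yes

Take x = 1, y = 1, z = 2. Substituting into each constraint:
  (1) 2(1) + 1 + 2(2) = 7 ✓
  (2) 1 < 4 ✓
  (3) y² = (1)² = 1, and 1 < 9 ✓
  (4) z = 2, target 2 ✓ (first branch holds)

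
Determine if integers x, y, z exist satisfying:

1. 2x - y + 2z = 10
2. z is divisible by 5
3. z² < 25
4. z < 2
Yes

Take x = 5, y = 0, z = 0. Substituting into each constraint:
  (1) 2(5) + 0 + 2(0) = 10 ✓
  (2) 0 = 5 × 0, remainder 0 ✓
  (3) z² = (0)² = 0, and 0 < 25 ✓
  (4) 0 < 2 ✓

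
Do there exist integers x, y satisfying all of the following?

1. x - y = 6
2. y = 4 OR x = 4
Yes

Take x = 4, y = -2. Substituting into each constraint:
  (1) 4 + 2 = 6 ✓
  (2) x = 4, target 4 ✓ (second branch holds)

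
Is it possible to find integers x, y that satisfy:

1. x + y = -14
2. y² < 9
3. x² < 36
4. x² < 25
No

A contradictory subset is {x + y = -14, y² < 9, x² < 25}. No integer assignment can satisfy these jointly:

  - x + y = -14: is a linear equation tying the variables together
  - y² < 9: restricts y to |y| ≤ 2
  - x² < 25: restricts x to |x| ≤ 4

Range argument: with x ∈ [-4, 4], y ∈ [-2, 2], the left side of the equation is at least -6, but the right side is -14 < -6. No integer solution exists.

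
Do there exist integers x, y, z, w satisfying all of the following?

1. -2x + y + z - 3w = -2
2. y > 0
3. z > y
Yes

Take x = 0, y = 3, z = 4, w = 3. Substituting into each constraint:
  (1) -2(0) + 3 + 4 - 3(3) = -2 ✓
  (2) 3 > 0 ✓
  (3) 4 > 3 ✓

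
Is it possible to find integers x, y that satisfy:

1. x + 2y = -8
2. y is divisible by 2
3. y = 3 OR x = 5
No

The full constraint system is jointly infeasible over the integers. Each constraint and what it forces:

  - x + 2y = -8: is a linear equation tying the variables together
  - y is divisible by 2: restricts y to multiples of 2
  - y = 3 OR x = 5: forces a choice: either y = 3 or x = 5

Split on the disjunction (y = 3 OR x = 5):
  • If y = 3: this contradicts the divisibility constraint — 3 is not a multiple of 2.
  • If x = 5: with x = 5, writing y = 2y', every remaining term of the linear equation is divisible by 4, so the left side is ≡ 0 (mod 4); but the right side -13 ≡ 3 (mod 4). No integers can satisfy it.
Both branches are infeasible, so the system has no integer solution.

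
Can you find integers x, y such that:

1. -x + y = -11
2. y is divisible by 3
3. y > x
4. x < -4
No

A contradictory subset is {-x + y = -11, y > x}. No integer assignment can satisfy these jointly:

  - -x + y = -11: is a linear equation tying the variables together
  - y > x: bounds one variable relative to another variable

From the equation, x − y = 11, i.e. y − x = -11; but y > x requires y − x ≥ 1. Contradiction.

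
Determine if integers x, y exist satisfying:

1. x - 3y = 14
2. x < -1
Yes

Take x = -4, y = -6. Substituting into each constraint:
  (1) (-4) - 3(-6) = 14 ✓
  (2) -4 < -1 ✓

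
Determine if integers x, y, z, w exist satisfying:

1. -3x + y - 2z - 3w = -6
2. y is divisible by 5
Yes

Take x = 2, y = 0, z = 0, w = 0. Substituting into each constraint:
  (1) -3(2) + 0 - 2(0) - 3(0) = -6 ✓
  (2) 0 = 5 × 0, remainder 0 ✓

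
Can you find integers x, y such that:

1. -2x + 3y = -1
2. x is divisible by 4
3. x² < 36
Yes

Take x = -4, y = -3. Substituting into each constraint:
  (1) -2(-4) + 3(-3) = -1 ✓
  (2) -4 = 4 × -1, remainder 0 ✓
  (3) x² = (-4)² = 16, and 16 < 36 ✓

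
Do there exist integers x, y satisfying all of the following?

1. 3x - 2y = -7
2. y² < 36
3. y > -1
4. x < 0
Yes

Take x = -1, y = 2. Substituting into each constraint:
  (1) 3(-1) - 2(2) = -7 ✓
  (2) y² = (2)² = 4, and 4 < 36 ✓
  (3) 2 > -1 ✓
  (4) -1 < 0 ✓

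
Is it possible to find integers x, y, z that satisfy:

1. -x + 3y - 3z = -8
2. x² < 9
Yes

Take x = 2, y = 0, z = 2. Substituting into each constraint:
  (1) (-2) + 3(0) - 3(2) = -8 ✓
  (2) x² = (2)² = 4, and 4 < 9 ✓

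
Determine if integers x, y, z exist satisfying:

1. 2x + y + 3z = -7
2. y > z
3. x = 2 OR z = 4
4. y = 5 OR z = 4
Yes

Take x = -12, y = 5, z = 4. Substituting into each constraint:
  (1) 2(-12) + 5 + 3(4) = -7 ✓
  (2) 5 > 4 ✓
  (3) z = 4, target 4 ✓ (second branch holds)
  (4) y = 5, target 5 ✓ (first branch holds)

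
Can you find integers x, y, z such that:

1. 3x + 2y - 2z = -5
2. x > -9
Yes

Take x = -3, y = 2, z = 0. Substituting into each constraint:
  (1) 3(-3) + 2(2) - 2(0) = -5 ✓
  (2) -3 > -9 ✓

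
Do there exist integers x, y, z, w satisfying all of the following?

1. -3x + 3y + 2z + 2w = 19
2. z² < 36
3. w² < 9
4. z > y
Yes

Take x = 1, y = 4, z = 5, w = 0. Substituting into each constraint:
  (1) -3(1) + 3(4) + 2(5) + 2(0) = 19 ✓
  (2) z² = (5)² = 25, and 25 < 36 ✓
  (3) w² = (0)² = 0, and 0 < 9 ✓
  (4) 5 > 4 ✓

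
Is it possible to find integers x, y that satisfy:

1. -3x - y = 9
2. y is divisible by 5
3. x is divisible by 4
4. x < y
Yes

Take x = -8, y = 15. Substituting into each constraint:
  (1) -3(-8) + (-15) = 9 ✓
  (2) 15 = 5 × 3, remainder 0 ✓
  (3) -8 = 4 × -2, remainder 0 ✓
  (4) -8 < 15 ✓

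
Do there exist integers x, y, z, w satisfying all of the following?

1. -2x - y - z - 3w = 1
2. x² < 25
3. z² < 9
Yes

Take x = -2, y = 0, z = 0, w = 1. Substituting into each constraint:
  (1) -2(-2) + 0 + 0 - 3(1) = 1 ✓
  (2) x² = (-2)² = 4, and 4 < 25 ✓
  (3) z² = (0)² = 0, and 0 < 9 ✓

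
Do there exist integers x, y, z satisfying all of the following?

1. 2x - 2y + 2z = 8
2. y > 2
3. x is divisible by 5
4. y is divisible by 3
Yes

Take x = 0, y = 3, z = 7. Substituting into each constraint:
  (1) 2(0) - 2(3) + 2(7) = 8 ✓
  (2) 3 > 2 ✓
  (3) 0 = 5 × 0, remainder 0 ✓
  (4) 3 = 3 × 1, remainder 0 ✓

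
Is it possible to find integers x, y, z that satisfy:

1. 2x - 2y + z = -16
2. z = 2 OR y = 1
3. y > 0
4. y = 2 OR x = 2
Yes

Take x = -7, y = 2, z = 2. Substituting into each constraint:
  (1) 2(-7) - 2(2) + 2 = -16 ✓
  (2) z = 2, target 2 ✓ (first branch holds)
  (3) 2 > 0 ✓
  (4) y = 2, target 2 ✓ (first branch holds)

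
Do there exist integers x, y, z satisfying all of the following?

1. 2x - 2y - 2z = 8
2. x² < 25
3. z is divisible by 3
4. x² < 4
Yes

Take x = 0, y = -4, z = 0. Substituting into each constraint:
  (1) 2(0) - 2(-4) - 2(0) = 8 ✓
  (2) x² = (0)² = 0, and 0 < 25 ✓
  (3) 0 = 3 × 0, remainder 0 ✓
  (4) x² = (0)² = 0, and 0 < 4 ✓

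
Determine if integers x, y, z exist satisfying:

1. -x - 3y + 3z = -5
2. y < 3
Yes

Take x = 5, y = 0, z = 0. Substituting into each constraint:
  (1) (-5) - 3(0) + 3(0) = -5 ✓
  (2) 0 < 3 ✓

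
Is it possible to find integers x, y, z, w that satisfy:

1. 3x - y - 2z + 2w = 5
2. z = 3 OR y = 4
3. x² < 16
Yes

Take x = -1, y = -14, z = 3, w = 0. Substituting into each constraint:
  (1) 3(-1) + 14 - 2(3) + 2(0) = 5 ✓
  (2) z = 3, target 3 ✓ (first branch holds)
  (3) x² = (-1)² = 1, and 1 < 16 ✓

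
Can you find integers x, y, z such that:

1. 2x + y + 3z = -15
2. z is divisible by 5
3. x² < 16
Yes

Take x = 2, y = -19, z = 0. Substituting into each constraint:
  (1) 2(2) + (-19) + 3(0) = -15 ✓
  (2) 0 = 5 × 0, remainder 0 ✓
  (3) x² = (2)² = 4, and 4 < 16 ✓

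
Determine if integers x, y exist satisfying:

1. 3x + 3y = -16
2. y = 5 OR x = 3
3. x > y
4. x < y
No

Even the single constraint (3x + 3y = -16) is infeasible over the integers.

  - 3x + 3y = -16: every term on the left is divisible by 3, so the LHS ≡ 0 (mod 3), but the RHS -16 is not — no integer solution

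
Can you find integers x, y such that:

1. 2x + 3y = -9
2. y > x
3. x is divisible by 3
Yes

Take x = -3, y = -1. Substituting into each constraint:
  (1) 2(-3) + 3(-1) = -9 ✓
  (2) -1 > -3 ✓
  (3) -3 = 3 × -1, remainder 0 ✓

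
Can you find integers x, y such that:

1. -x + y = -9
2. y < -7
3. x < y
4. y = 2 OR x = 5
No

A contradictory subset is {-x + y = -9, x < y}. No integer assignment can satisfy these jointly:

  - -x + y = -9: is a linear equation tying the variables together
  - x < y: bounds one variable relative to another variable

From the equation, x − y = 9, i.e. y − x = -9; but y > x requires y − x ≥ 1. Contradiction.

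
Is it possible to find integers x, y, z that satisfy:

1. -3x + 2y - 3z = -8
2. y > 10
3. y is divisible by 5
Yes

Take x = 0, y = 20, z = 16. Substituting into each constraint:
  (1) -3(0) + 2(20) - 3(16) = -8 ✓
  (2) 20 > 10 ✓
  (3) 20 = 5 × 4, remainder 0 ✓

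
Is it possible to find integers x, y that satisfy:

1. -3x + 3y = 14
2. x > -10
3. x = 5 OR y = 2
No

Even the single constraint (-3x + 3y = 14) is infeasible over the integers.

  - -3x + 3y = 14: every term on the left is divisible by 3, so the LHS ≡ 0 (mod 3), but the RHS 14 is not — no integer solution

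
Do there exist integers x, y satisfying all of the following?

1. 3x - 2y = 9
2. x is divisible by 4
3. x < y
No

A contradictory subset is {3x - 2y = 9, x is divisible by 4}. No integer assignment can satisfy these jointly:

  - 3x - 2y = 9: is a linear equation tying the variables together
  - x is divisible by 4: restricts x to multiples of 4

Modular obstruction: writing x = 4x', every remaining term of the linear equation is divisible by 2, so the left side is ≡ 0 (mod 2); but the right side 9 ≡ 1 (mod 2). No integers can satisfy it.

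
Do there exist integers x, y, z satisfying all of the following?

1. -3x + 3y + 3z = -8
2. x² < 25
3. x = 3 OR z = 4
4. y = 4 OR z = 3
No

Even the single constraint (-3x + 3y + 3z = -8) is infeasible over the integers.

  - -3x + 3y + 3z = -8: every term on the left is divisible by 3, so the LHS ≡ 0 (mod 3), but the RHS -8 is not — no integer solution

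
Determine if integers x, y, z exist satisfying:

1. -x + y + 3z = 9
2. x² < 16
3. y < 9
Yes

Take x = 0, y = 0, z = 3. Substituting into each constraint:
  (1) 0 + 0 + 3(3) = 9 ✓
  (2) x² = (0)² = 0, and 0 < 16 ✓
  (3) 0 < 9 ✓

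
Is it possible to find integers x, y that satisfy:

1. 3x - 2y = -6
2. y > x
Yes

Take x = 0, y = 3. Substituting into each constraint:
  (1) 3(0) - 2(3) = -6 ✓
  (2) 3 > 0 ✓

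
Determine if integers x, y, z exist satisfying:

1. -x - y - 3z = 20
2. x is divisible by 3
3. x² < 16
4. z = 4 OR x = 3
Yes

Take x = 3, y = 1, z = -8. Substituting into each constraint:
  (1) (-3) + (-1) - 3(-8) = 20 ✓
  (2) 3 = 3 × 1, remainder 0 ✓
  (3) x² = (3)² = 9, and 9 < 16 ✓
  (4) x = 3, target 3 ✓ (second branch holds)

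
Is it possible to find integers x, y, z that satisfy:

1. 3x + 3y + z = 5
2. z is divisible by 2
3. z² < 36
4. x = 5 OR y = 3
Yes

Take x = 5, y = -4, z = 2. Substituting into each constraint:
  (1) 3(5) + 3(-4) + 2 = 5 ✓
  (2) 2 = 2 × 1, remainder 0 ✓
  (3) z² = (2)² = 4, and 4 < 36 ✓
  (4) x = 5, target 5 ✓ (first branch holds)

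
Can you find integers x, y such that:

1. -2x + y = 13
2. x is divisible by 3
Yes

Take x = 0, y = 13. Substituting into each constraint:
  (1) -2(0) + 13 = 13 ✓
  (2) 0 = 3 × 0, remainder 0 ✓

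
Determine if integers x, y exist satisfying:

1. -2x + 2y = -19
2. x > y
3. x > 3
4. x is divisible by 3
No

Even the single constraint (-2x + 2y = -19) is infeasible over the integers.

  - -2x + 2y = -19: every term on the left is divisible by 2, so the LHS ≡ 0 (mod 2), but the RHS -19 is not — no integer solution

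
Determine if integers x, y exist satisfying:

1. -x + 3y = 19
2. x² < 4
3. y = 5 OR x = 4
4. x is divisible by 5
No

The full constraint system is jointly infeasible over the integers. Each constraint and what it forces:

  - -x + 3y = 19: is a linear equation tying the variables together
  - x² < 4: restricts x to |x| ≤ 1
  - y = 5 OR x = 4: forces a choice: either y = 5 or x = 4
  - x is divisible by 5: restricts x to multiples of 5

Split on the disjunction (y = 5 OR x = 4):
  • If y = 5: with y = 5, writing x = 5x', every remaining term of the linear equation is divisible by 5, so the left side is ≡ 0 (mod 5); but the right side 4 ≡ 4 (mod 5). No integers can satisfy it.
  • If x = 4: this contradicts the divisibility constraint — 4 is not a multiple of 5.
Both branches are infeasible, so the system has no integer solution.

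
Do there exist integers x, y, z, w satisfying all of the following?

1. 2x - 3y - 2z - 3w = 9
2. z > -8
Yes

Take x = 6, y = 1, z = 0, w = 0. Substituting into each constraint:
  (1) 2(6) - 3(1) - 2(0) - 3(0) = 9 ✓
  (2) 0 > -8 ✓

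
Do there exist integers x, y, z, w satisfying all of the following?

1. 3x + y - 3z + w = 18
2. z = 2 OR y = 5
Yes

Take x = 8, y = 0, z = 2, w = 0. Substituting into each constraint:
  (1) 3(8) + 0 - 3(2) + 0 = 18 ✓
  (2) z = 2, target 2 ✓ (first branch holds)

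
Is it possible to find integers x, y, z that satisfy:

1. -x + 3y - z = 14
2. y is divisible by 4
Yes

Take x = 0, y = 0, z = -14. Substituting into each constraint:
  (1) 0 + 3(0) + 14 = 14 ✓
  (2) 0 = 4 × 0, remainder 0 ✓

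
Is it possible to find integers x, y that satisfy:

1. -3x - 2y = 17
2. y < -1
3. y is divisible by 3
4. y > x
No

A contradictory subset is {-3x - 2y = 17, y is divisible by 3}. No integer assignment can satisfy these jointly:

  - -3x - 2y = 17: is a linear equation tying the variables together
  - y is divisible by 3: restricts y to multiples of 3

Modular obstruction: writing y = 3y', every remaining term of the linear equation is divisible by 3, so the left side is ≡ 0 (mod 3); but the right side 17 ≡ 2 (mod 3). No integers can satisfy it.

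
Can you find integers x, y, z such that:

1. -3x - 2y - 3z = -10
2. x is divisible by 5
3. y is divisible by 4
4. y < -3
Yes

Take x = 0, y = -4, z = 6. Substituting into each constraint:
  (1) -3(0) - 2(-4) - 3(6) = -10 ✓
  (2) 0 = 5 × 0, remainder 0 ✓
  (3) -4 = 4 × -1, remainder 0 ✓
  (4) -4 < -3 ✓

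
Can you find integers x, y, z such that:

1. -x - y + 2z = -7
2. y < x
Yes

Take x = 1, y = 0, z = -3. Substituting into each constraint:
  (1) (-1) + 0 + 2(-3) = -7 ✓
  (2) 0 < 1 ✓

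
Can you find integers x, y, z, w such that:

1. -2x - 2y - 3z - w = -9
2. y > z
Yes

Take x = 0, y = 1, z = 0, w = 7. Substituting into each constraint:
  (1) -2(0) - 2(1) - 3(0) + (-7) = -9 ✓
  (2) 1 > 0 ✓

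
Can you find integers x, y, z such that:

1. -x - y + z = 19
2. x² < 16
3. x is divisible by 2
Yes

Take x = 0, y = -19, z = 0. Substituting into each constraint:
  (1) 0 + 19 + 0 = 19 ✓
  (2) x² = (0)² = 0, and 0 < 16 ✓
  (3) 0 = 2 × 0, remainder 0 ✓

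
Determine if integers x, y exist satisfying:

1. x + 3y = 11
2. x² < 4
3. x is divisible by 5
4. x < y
No

The full constraint system is jointly infeasible over the integers. Each constraint and what it forces:

  - x + 3y = 11: is a linear equation tying the variables together
  - x² < 4: restricts x to |x| ≤ 1
  - x is divisible by 5: restricts x to multiples of 5
  - x < y: bounds one variable relative to another variable

The bounds confine x to {0} with 5 | x. For each value, substitute into the equation:
  • x = 0: the equation gives 3y = 11, so y would not be an integer.
Every case fails, so no integer solution exists.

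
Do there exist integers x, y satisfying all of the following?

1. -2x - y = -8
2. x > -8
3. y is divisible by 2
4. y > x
Yes

Take x = 2, y = 4. Substituting into each constraint:
  (1) -2(2) + (-4) = -8 ✓
  (2) 2 > -8 ✓
  (3) 4 = 2 × 2, remainder 0 ✓
  (4) 4 > 2 ✓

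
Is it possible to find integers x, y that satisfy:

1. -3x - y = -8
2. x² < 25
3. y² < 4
Yes

Take x = 3, y = -1. Substituting into each constraint:
  (1) -3(3) + 1 = -8 ✓
  (2) x² = (3)² = 9, and 9 < 25 ✓
  (3) y² = (-1)² = 1, and 1 < 4 ✓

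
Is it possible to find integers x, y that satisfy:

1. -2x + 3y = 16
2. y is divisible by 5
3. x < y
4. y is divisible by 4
Yes

Take x = -8, y = 0. Substituting into each constraint:
  (1) -2(-8) + 3(0) = 16 ✓
  (2) 0 = 5 × 0, remainder 0 ✓
  (3) -8 < 0 ✓
  (4) 0 = 4 × 0, remainder 0 ✓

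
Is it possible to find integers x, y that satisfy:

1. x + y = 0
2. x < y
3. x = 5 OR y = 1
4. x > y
No

A contradictory subset is {x < y, x > y}. No integer assignment can satisfy these jointly:

  - x < y: bounds one variable relative to another variable
  - x > y: bounds one variable relative to another variable

Direct contradiction: y > x and x > y cannot both hold.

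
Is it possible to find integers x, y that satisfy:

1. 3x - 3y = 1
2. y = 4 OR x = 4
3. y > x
No

Even the single constraint (3x - 3y = 1) is infeasible over the integers.

  - 3x - 3y = 1: every term on the left is divisible by 3, so the LHS ≡ 0 (mod 3), but the RHS 1 is not — no integer solution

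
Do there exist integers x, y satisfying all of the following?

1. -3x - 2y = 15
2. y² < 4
Yes

Take x = -5, y = 0. Substituting into each constraint:
  (1) -3(-5) - 2(0) = 15 ✓
  (2) y² = (0)² = 0, and 0 < 4 ✓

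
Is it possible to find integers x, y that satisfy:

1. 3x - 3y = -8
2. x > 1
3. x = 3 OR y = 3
No

Even the single constraint (3x - 3y = -8) is infeasible over the integers.

  - 3x - 3y = -8: every term on the left is divisible by 3, so the LHS ≡ 0 (mod 3), but the RHS -8 is not — no integer solution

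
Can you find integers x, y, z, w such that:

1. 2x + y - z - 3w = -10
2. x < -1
Yes

Take x = -5, y = 0, z = 0, w = 0. Substituting into each constraint:
  (1) 2(-5) + 0 + 0 - 3(0) = -10 ✓
  (2) -5 < -1 ✓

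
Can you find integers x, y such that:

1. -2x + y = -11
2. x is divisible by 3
Yes

Take x = 0, y = -11. Substituting into each constraint:
  (1) -2(0) + (-11) = -11 ✓
  (2) 0 = 3 × 0, remainder 0 ✓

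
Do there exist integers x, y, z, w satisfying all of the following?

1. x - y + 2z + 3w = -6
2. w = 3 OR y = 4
Yes

Take x = 0, y = -1, z = -8, w = 3. Substituting into each constraint:
  (1) 0 + 1 + 2(-8) + 3(3) = -6 ✓
  (2) w = 3, target 3 ✓ (first branch holds)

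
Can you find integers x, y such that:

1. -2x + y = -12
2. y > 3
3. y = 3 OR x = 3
No

The full constraint system is jointly infeasible over the integers. Each constraint and what it forces:

  - -2x + y = -12: is a linear equation tying the variables together
  - y > 3: bounds one variable relative to a constant
  - y = 3 OR x = 3: forces a choice: either y = 3 or x = 3

Split on the disjunction (y = 3 OR x = 3):
  • If y = 3: this contradicts the bound y ≥ 4.
  • If x = 3: the equation forces y = -6, which contradicts the bound y ≥ 4.
Both branches are infeasible, so the system has no integer solution.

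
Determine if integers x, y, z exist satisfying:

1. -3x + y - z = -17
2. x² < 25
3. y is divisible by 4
Yes

Take x = 0, y = 0, z = 17. Substituting into each constraint:
  (1) -3(0) + 0 + (-17) = -17 ✓
  (2) x² = (0)² = 0, and 0 < 25 ✓
  (3) 0 = 4 × 0, remainder 0 ✓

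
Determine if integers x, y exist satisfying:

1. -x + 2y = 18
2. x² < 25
Yes

Take x = 0, y = 9. Substituting into each constraint:
  (1) 0 + 2(9) = 18 ✓
  (2) x² = (0)² = 0, and 0 < 25 ✓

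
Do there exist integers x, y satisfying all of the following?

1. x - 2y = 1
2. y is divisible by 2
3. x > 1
Yes

Take x = 5, y = 2. Substituting into each constraint:
  (1) 5 - 2(2) = 1 ✓
  (2) 2 = 2 × 1, remainder 0 ✓
  (3) 5 > 1 ✓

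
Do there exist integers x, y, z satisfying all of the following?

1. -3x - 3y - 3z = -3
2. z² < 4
Yes

Take x = 1, y = 0, z = 0. Substituting into each constraint:
  (1) -3(1) - 3(0) - 3(0) = -3 ✓
  (2) z² = (0)² = 0, and 0 < 4 ✓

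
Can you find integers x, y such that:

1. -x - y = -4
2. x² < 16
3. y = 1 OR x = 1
Yes

Take x = 1, y = 3. Substituting into each constraint:
  (1) (-1) + (-3) = -4 ✓
  (2) x² = (1)² = 1, and 1 < 16 ✓
  (3) x = 1, target 1 ✓ (second branch holds)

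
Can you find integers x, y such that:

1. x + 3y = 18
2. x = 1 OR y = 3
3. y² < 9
No

The full constraint system is jointly infeasible over the integers. Each constraint and what it forces:

  - x + 3y = 18: is a linear equation tying the variables together
  - x = 1 OR y = 3: forces a choice: either x = 1 or y = 3
  - y² < 9: restricts y to |y| ≤ 2

Split on the disjunction (x = 1 OR y = 3):
  • If x = 1: with x = 1, every remaining term of the linear equation is divisible by 3, so the left side is ≡ 0 (mod 3); but the right side 17 ≡ 2 (mod 3). No integers can satisfy it.
  • If y = 3: this contradicts y² < 9, which requires |y| ≤ 2.
Both branches are infeasible, so the system has no integer solution.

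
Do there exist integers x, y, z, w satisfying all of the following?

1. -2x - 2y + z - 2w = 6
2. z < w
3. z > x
Yes

Take x = -1, y = -3, z = 0, w = 1. Substituting into each constraint:
  (1) -2(-1) - 2(-3) + 0 - 2(1) = 6 ✓
  (2) 0 < 1 ✓
  (3) 0 > -1 ✓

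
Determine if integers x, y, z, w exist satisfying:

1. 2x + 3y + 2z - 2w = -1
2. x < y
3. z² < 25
Yes

Take x = 0, y = 1, z = -2, w = 0. Substituting into each constraint:
  (1) 2(0) + 3(1) + 2(-2) - 2(0) = -1 ✓
  (2) 0 < 1 ✓
  (3) z² = (-2)² = 4, and 4 < 25 ✓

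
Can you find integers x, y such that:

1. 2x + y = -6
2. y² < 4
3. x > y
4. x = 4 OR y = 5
No

The full constraint system is jointly infeasible over the integers. Each constraint and what it forces:

  - 2x + y = -6: is a linear equation tying the variables together
  - y² < 4: restricts y to |y| ≤ 1
  - x > y: bounds one variable relative to another variable
  - x = 4 OR y = 5: forces a choice: either x = 4 or y = 5

Split on the disjunction (x = 4 OR y = 5):
  • If x = 4: the equation forces y = -14, but y² < 4 requires |y| ≤ 1.
  • If y = 5: this contradicts y² < 4, which requires |y| ≤ 1.
Both branches are infeasible, so the system has no integer solution.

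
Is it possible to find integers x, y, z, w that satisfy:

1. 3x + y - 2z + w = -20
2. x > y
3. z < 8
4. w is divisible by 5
Yes

Take x = -1, y = -3, z = 7, w = 0. Substituting into each constraint:
  (1) 3(-1) + (-3) - 2(7) + 0 = -20 ✓
  (2) -1 > -3 ✓
  (3) 7 < 8 ✓
  (4) 0 = 5 × 0, remainder 0 ✓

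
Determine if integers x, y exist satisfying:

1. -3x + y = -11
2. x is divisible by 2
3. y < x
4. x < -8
Yes

Take x = -10, y = -41. Substituting into each constraint:
  (1) -3(-10) + (-41) = -11 ✓
  (2) -10 = 2 × -5, remainder 0 ✓
  (3) -41 < -10 ✓
  (4) -10 < -8 ✓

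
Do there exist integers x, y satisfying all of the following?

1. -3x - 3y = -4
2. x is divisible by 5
No

Even the single constraint (-3x - 3y = -4) is infeasible over the integers.

  - -3x - 3y = -4: every term on the left is divisible by 3, so the LHS ≡ 0 (mod 3), but the RHS -4 is not — no integer solution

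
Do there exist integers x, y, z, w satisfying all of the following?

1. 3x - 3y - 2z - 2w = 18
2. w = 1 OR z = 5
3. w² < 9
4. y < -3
Yes

Take x = 4, y = -4, z = 2, w = 1. Substituting into each constraint:
  (1) 3(4) - 3(-4) - 2(2) - 2(1) = 18 ✓
  (2) w = 1, target 1 ✓ (first branch holds)
  (3) w² = (1)² = 1, and 1 < 9 ✓
  (4) -4 < -3 ✓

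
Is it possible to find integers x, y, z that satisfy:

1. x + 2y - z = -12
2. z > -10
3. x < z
Yes

Take x = -2, y = -5, z = 0. Substituting into each constraint:
  (1) (-2) + 2(-5) + 0 = -12 ✓
  (2) 0 > -10 ✓
  (3) -2 < 0 ✓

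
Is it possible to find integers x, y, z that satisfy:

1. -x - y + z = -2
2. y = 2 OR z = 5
Yes

Take x = 6, y = 1, z = 5. Substituting into each constraint:
  (1) (-6) + (-1) + 5 = -2 ✓
  (2) z = 5, target 5 ✓ (second branch holds)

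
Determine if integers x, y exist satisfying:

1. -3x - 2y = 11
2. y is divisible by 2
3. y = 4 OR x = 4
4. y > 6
No

A contradictory subset is {-3x - 2y = 11, y = 4 OR x = 4, y > 6}. No integer assignment can satisfy these jointly:

  - -3x - 2y = 11: is a linear equation tying the variables together
  - y = 4 OR x = 4: forces a choice: either y = 4 or x = 4
  - y > 6: bounds one variable relative to a constant

Split on the disjunction (y = 4 OR x = 4):
  • If y = 4: this contradicts the bound y ≥ 7.
  • If x = 4: with x = 4, every remaining term of the linear equation is divisible by 2, so the left side is ≡ 0 (mod 2); but the right side 23 ≡ 1 (mod 2). No integers can satisfy it.
Both branches are infeasible, so the system has no integer solution.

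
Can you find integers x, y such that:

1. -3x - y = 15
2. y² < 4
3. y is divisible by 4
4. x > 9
No

A contradictory subset is {-3x - y = 15, y² < 4, x > 9}. No integer assignment can satisfy these jointly:

  - -3x - y = 15: is a linear equation tying the variables together
  - y² < 4: restricts y to |y| ≤ 1
  - x > 9: bounds one variable relative to a constant

Range argument: with x ∈ [10, ∞], y ∈ [-1, 1], the left side of the equation is at most -29, but the right side is 15 > -29. No integer solution exists.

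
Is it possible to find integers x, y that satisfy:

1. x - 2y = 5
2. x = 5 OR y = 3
Yes

Take x = 5, y = 0. Substituting into each constraint:
  (1) 5 - 2(0) = 5 ✓
  (2) x = 5, target 5 ✓ (first branch holds)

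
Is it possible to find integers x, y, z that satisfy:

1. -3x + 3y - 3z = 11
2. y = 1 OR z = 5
No

Even the single constraint (-3x + 3y - 3z = 11) is infeasible over the integers.

  - -3x + 3y - 3z = 11: every term on the left is divisible by 3, so the LHS ≡ 0 (mod 3), but the RHS 11 is not — no integer solution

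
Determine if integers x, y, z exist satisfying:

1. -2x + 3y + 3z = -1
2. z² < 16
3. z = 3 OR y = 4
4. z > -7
Yes

Take x = 2, y = -2, z = 3. Substituting into each constraint:
  (1) -2(2) + 3(-2) + 3(3) = -1 ✓
  (2) z² = (3)² = 9, and 9 < 16 ✓
  (3) z = 3, target 3 ✓ (first branch holds)
  (4) 3 > -7 ✓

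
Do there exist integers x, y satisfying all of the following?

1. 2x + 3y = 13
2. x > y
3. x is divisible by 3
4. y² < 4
No

A contradictory subset is {2x + 3y = 13, x is divisible by 3}. No integer assignment can satisfy these jointly:

  - 2x + 3y = 13: is a linear equation tying the variables together
  - x is divisible by 3: restricts x to multiples of 3

Modular obstruction: writing x = 3x', every remaining term of the linear equation is divisible by 3, so the left side is ≡ 0 (mod 3); but the right side 13 ≡ 1 (mod 3). No integers can satisfy it.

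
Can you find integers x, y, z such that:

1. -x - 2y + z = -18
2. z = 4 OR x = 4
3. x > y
Yes

Take x = 4, y = 3, z = -8. Substituting into each constraint:
  (1) (-4) - 2(3) + (-8) = -18 ✓
  (2) x = 4, target 4 ✓ (second branch holds)
  (3) 4 > 3 ✓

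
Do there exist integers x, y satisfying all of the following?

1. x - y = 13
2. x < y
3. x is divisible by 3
No

A contradictory subset is {x - y = 13, x < y}. No integer assignment can satisfy these jointly:

  - x - y = 13: is a linear equation tying the variables together
  - x < y: bounds one variable relative to another variable

From the equation, x − y = 13, i.e. y − x = -13; but y > x requires y − x ≥ 1. Contradiction.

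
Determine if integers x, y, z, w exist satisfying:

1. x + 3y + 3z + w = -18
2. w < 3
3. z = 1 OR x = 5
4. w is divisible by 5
Yes

Take x = 0, y = -7, z = 1, w = 0. Substituting into each constraint:
  (1) 0 + 3(-7) + 3(1) + 0 = -18 ✓
  (2) 0 < 3 ✓
  (3) z = 1, target 1 ✓ (first branch holds)
  (4) 0 = 5 × 0, remainder 0 ✓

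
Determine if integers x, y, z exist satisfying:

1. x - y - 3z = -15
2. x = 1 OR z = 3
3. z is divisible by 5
Yes

Take x = 1, y = 1, z = 5. Substituting into each constraint:
  (1) 1 + (-1) - 3(5) = -15 ✓
  (2) x = 1, target 1 ✓ (first branch holds)
  (3) 5 = 5 × 1, remainder 0 ✓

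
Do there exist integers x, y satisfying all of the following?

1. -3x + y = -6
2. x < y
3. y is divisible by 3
Yes

Take x = 4, y = 6. Substituting into each constraint:
  (1) -3(4) + 6 = -6 ✓
  (2) 4 < 6 ✓
  (3) 6 = 3 × 2, remainder 0 ✓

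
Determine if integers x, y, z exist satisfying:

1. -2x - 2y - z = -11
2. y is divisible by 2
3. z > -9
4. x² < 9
Yes

Take x = 0, y = 0, z = 11. Substituting into each constraint:
  (1) -2(0) - 2(0) + (-11) = -11 ✓
  (2) 0 = 2 × 0, remainder 0 ✓
  (3) 11 > -9 ✓
  (4) x² = (0)² = 0, and 0 < 9 ✓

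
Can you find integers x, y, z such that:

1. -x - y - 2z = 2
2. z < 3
Yes

Take x = 0, y = -2, z = 0. Substituting into each constraint:
  (1) 0 + 2 - 2(0) = 2 ✓
  (2) 0 < 3 ✓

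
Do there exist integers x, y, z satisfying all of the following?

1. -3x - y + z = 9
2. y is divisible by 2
Yes

Take x = -3, y = 0, z = 0. Substituting into each constraint:
  (1) -3(-3) + 0 + 0 = 9 ✓
  (2) 0 = 2 × 0, remainder 0 ✓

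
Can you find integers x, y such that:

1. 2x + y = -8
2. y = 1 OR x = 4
Yes

Take x = 4, y = -16. Substituting into each constraint:
  (1) 2(4) + (-16) = -8 ✓
  (2) x = 4, target 4 ✓ (second branch holds)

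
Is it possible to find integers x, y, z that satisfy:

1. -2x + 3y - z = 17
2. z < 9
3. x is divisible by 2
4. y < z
Yes

Take x = -2, y = 7, z = 8. Substituting into each constraint:
  (1) -2(-2) + 3(7) + (-8) = 17 ✓
  (2) 8 < 9 ✓
  (3) -2 = 2 × -1, remainder 0 ✓
  (4) 7 < 8 ✓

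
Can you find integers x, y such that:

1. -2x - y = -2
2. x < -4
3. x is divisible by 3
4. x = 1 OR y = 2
No

A contradictory subset is {-2x - y = -2, x < -4, x = 1 OR y = 2}. No integer assignment can satisfy these jointly:

  - -2x - y = -2: is a linear equation tying the variables together
  - x < -4: bounds one variable relative to a constant
  - x = 1 OR y = 2: forces a choice: either x = 1 or y = 2

Split on the disjunction (x = 1 OR y = 2):
  • If x = 1: this contradicts the bound x ≤ -5.
  • If y = 2: the equation forces x = 0, which contradicts the bound x ≤ -5.
Both branches are infeasible, so the system has no integer solution.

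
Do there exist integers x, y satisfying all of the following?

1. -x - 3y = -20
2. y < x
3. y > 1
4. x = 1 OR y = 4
Yes

Take x = 8, y = 4. Substituting into each constraint:
  (1) (-8) - 3(4) = -20 ✓
  (2) 4 < 8 ✓
  (3) 4 > 1 ✓
  (4) y = 4, target 4 ✓ (second branch holds)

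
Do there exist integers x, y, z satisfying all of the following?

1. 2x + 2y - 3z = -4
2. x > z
Yes

Take x = 1, y = -3, z = 0. Substituting into each constraint:
  (1) 2(1) + 2(-3) - 3(0) = -4 ✓
  (2) 1 > 0 ✓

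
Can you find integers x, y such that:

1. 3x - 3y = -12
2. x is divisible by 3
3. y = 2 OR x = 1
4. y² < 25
No

A contradictory subset is {3x - 3y = -12, x is divisible by 3, y = 2 OR x = 1}. No integer assignment can satisfy these jointly:

  - 3x - 3y = -12: is a linear equation tying the variables together
  - x is divisible by 3: restricts x to multiples of 3
  - y = 2 OR x = 1: forces a choice: either y = 2 or x = 1

Split on the disjunction (y = 2 OR x = 1):
  • If y = 2: with y = 2, writing x = 3x', every remaining term of the linear equation is divisible by 9, so the left side is ≡ 0 (mod 9); but the right side -6 ≡ 3 (mod 9). No integers can satisfy it.
  • If x = 1: this contradicts the divisibility constraint — 1 is not a multiple of 3.
Both branches are infeasible, so the system has no integer solution.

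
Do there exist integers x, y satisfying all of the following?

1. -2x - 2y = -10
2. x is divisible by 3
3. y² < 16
Yes

Take x = 3, y = 2. Substituting into each constraint:
  (1) -2(3) - 2(2) = -10 ✓
  (2) 3 = 3 × 1, remainder 0 ✓
  (3) y² = (2)² = 4, and 4 < 16 ✓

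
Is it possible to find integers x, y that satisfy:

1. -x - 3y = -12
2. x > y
Yes

Take x = 6, y = 2. Substituting into each constraint:
  (1) (-6) - 3(2) = -12 ✓
  (2) 6 > 2 ✓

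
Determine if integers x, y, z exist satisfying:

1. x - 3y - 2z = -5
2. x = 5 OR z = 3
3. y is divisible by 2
Yes

Take x = 5, y = 0, z = 5. Substituting into each constraint:
  (1) 5 - 3(0) - 2(5) = -5 ✓
  (2) x = 5, target 5 ✓ (first branch holds)
  (3) 0 = 2 × 0, remainder 0 ✓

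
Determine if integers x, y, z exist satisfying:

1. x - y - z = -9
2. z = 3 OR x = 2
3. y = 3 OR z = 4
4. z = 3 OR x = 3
Yes

Take x = -3, y = 3, z = 3. Substituting into each constraint:
  (1) (-3) + (-3) + (-3) = -9 ✓
  (2) z = 3, target 3 ✓ (first branch holds)
  (3) y = 3, target 3 ✓ (first branch holds)
  (4) z = 3, target 3 ✓ (first branch holds)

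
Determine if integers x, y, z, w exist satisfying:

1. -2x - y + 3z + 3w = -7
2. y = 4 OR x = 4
Yes

Take x = 0, y = 4, z = -1, w = 0. Substituting into each constraint:
  (1) -2(0) + (-4) + 3(-1) + 3(0) = -7 ✓
  (2) y = 4, target 4 ✓ (first branch holds)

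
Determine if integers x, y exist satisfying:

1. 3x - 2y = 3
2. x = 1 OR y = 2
Yes

Take x = 1, y = 0. Substituting into each constraint:
  (1) 3(1) - 2(0) = 3 ✓
  (2) x = 1, target 1 ✓ (first branch holds)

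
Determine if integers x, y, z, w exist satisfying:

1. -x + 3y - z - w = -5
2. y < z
Yes

Take x = 0, y = 0, z = 1, w = 4. Substituting into each constraint:
  (1) 0 + 3(0) + (-1) + (-4) = -5 ✓
  (2) 0 < 1 ✓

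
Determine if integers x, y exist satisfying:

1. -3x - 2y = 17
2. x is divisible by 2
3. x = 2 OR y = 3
No

A contradictory subset is {-3x - 2y = 17, x = 2 OR y = 3}. No integer assignment can satisfy these jointly:

  - -3x - 2y = 17: is a linear equation tying the variables together
  - x = 2 OR y = 3: forces a choice: either x = 2 or y = 3

Split on the disjunction (x = 2 OR y = 3):
  • If x = 2: with x = 2, every remaining term of the linear equation is divisible by 2, so the left side is ≡ 0 (mod 2); but the right side 23 ≡ 1 (mod 2). No integers can satisfy it.
  • If y = 3: with y = 3, every remaining term of the linear equation is divisible by 3, so the left side is ≡ 0 (mod 3); but the right side 23 ≡ 2 (mod 3). No integers can satisfy it.
Both branches are infeasible, so the system has no integer solution.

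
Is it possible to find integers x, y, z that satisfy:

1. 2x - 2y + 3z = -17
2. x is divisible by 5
Yes

Take x = 0, y = 1, z = -5. Substituting into each constraint:
  (1) 2(0) - 2(1) + 3(-5) = -17 ✓
  (2) 0 = 5 × 0, remainder 0 ✓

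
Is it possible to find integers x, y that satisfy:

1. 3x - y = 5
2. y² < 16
Yes

Take x = 2, y = 1. Substituting into each constraint:
  (1) 3(2) + (-1) = 5 ✓
  (2) y² = (1)² = 1, and 1 < 16 ✓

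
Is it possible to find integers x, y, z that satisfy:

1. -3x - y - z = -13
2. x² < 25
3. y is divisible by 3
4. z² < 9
Yes

Take x = 4, y = 0, z = 1. Substituting into each constraint:
  (1) -3(4) + 0 + (-1) = -13 ✓
  (2) x² = (4)² = 16, and 16 < 25 ✓
  (3) 0 = 3 × 0, remainder 0 ✓
  (4) z² = (1)² = 1, and 1 < 9 ✓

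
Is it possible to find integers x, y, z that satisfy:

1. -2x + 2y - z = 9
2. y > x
Yes

Take x = -1, y = 0, z = -7. Substituting into each constraint:
  (1) -2(-1) + 2(0) + 7 = 9 ✓
  (2) 0 > -1 ✓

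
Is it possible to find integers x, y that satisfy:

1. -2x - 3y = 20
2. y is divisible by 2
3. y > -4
Yes

Take x = -10, y = 0. Substituting into each constraint:
  (1) -2(-10) - 3(0) = 20 ✓
  (2) 0 = 2 × 0, remainder 0 ✓
  (3) 0 > -4 ✓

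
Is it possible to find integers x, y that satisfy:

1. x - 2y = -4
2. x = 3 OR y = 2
Yes

Take x = 0, y = 2. Substituting into each constraint:
  (1) 0 - 2(2) = -4 ✓
  (2) y = 2, target 2 ✓ (second branch holds)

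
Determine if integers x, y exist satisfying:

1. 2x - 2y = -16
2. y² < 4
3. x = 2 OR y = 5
No

The full constraint system is jointly infeasible over the integers. Each constraint and what it forces:

  - 2x - 2y = -16: is a linear equation tying the variables together
  - y² < 4: restricts y to |y| ≤ 1
  - x = 2 OR y = 5: forces a choice: either x = 2 or y = 5

Split on the disjunction (x = 2 OR y = 5):
  • If x = 2: the equation forces y = 10, but y² < 4 requires |y| ≤ 1.
  • If y = 5: this contradicts y² < 4, which requires |y| ≤ 1.
Both branches are infeasible, so the system has no integer solution.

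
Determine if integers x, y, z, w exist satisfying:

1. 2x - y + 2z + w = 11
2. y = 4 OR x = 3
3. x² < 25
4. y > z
Yes

Take x = 3, y = 1, z = 0, w = 6. Substituting into each constraint:
  (1) 2(3) + (-1) + 2(0) + 6 = 11 ✓
  (2) x = 3, target 3 ✓ (second branch holds)
  (3) x² = (3)² = 9, and 9 < 25 ✓
  (4) 1 > 0 ✓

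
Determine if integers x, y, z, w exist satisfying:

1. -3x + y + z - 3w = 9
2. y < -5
Yes

Take x = 0, y = -6, z = 15, w = 0. Substituting into each constraint:
  (1) -3(0) + (-6) + 15 - 3(0) = 9 ✓
  (2) -6 < -5 ✓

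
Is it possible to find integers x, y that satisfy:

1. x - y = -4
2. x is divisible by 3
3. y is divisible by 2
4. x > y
No

A contradictory subset is {x - y = -4, x > y}. No integer assignment can satisfy these jointly:

  - x - y = -4: is a linear equation tying the variables together
  - x > y: bounds one variable relative to another variable

From the equation, x − y = -4, i.e. x − y = -4; but x > y requires x − y ≥ 1. Contradiction.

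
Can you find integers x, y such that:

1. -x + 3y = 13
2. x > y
Yes

Take x = 8, y = 7. Substituting into each constraint:
  (1) (-8) + 3(7) = 13 ✓
  (2) 8 > 7 ✓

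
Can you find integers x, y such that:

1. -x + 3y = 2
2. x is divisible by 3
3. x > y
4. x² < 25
No

A contradictory subset is {-x + 3y = 2, x is divisible by 3}. No integer assignment can satisfy these jointly:

  - -x + 3y = 2: is a linear equation tying the variables together
  - x is divisible by 3: restricts x to multiples of 3

Modular obstruction: writing x = 3x', every remaining term of the linear equation is divisible by 3, so the left side is ≡ 0 (mod 3); but the right side 2 ≡ 2 (mod 3). No integers can satisfy it.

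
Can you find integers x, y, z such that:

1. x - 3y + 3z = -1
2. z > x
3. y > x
Yes

Take x = 2, y = 4, z = 3. Substituting into each constraint:
  (1) 2 - 3(4) + 3(3) = -1 ✓
  (2) 3 > 2 ✓
  (3) 4 > 2 ✓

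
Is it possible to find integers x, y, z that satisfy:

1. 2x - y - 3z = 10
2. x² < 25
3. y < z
Yes

Take x = 4, y = -2, z = 0. Substituting into each constraint:
  (1) 2(4) + 2 - 3(0) = 10 ✓
  (2) x² = (4)² = 16, and 16 < 25 ✓
  (3) -2 < 0 ✓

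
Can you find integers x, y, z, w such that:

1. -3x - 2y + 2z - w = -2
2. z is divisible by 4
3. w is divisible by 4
Yes

Take x = 0, y = 1, z = 0, w = 0. Substituting into each constraint:
  (1) -3(0) - 2(1) + 2(0) + 0 = -2 ✓
  (2) 0 = 4 × 0, remainder 0 ✓
  (3) 0 = 4 × 0, remainder 0 ✓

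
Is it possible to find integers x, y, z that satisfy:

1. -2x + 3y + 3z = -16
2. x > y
Yes

Take x = 2, y = 1, z = -5. Substituting into each constraint:
  (1) -2(2) + 3(1) + 3(-5) = -16 ✓
  (2) 2 > 1 ✓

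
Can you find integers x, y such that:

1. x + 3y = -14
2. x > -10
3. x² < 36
Yes

Take x = 1, y = -5. Substituting into each constraint:
  (1) 1 + 3(-5) = -14 ✓
  (2) 1 > -10 ✓
  (3) x² = (1)² = 1, and 1 < 36 ✓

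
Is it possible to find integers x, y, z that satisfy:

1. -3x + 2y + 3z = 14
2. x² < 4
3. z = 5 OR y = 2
Yes

Take x = 1, y = 1, z = 5. Substituting into each constraint:
  (1) -3(1) + 2(1) + 3(5) = 14 ✓
  (2) x² = (1)² = 1, and 1 < 4 ✓
  (3) z = 5, target 5 ✓ (first branch holds)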